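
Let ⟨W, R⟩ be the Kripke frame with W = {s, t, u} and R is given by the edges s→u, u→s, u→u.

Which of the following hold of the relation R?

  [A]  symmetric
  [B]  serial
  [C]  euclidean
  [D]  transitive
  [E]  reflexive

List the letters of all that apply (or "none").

(A) symmetric: every R-edge is matched by its reverse.
(B) not serial: t has no R-successor.
(C) not euclidean: u R s and u R s but not s R s.
(D) not transitive: s R u and u R s but not s R s.
(E) not reflexive: not s R s.

A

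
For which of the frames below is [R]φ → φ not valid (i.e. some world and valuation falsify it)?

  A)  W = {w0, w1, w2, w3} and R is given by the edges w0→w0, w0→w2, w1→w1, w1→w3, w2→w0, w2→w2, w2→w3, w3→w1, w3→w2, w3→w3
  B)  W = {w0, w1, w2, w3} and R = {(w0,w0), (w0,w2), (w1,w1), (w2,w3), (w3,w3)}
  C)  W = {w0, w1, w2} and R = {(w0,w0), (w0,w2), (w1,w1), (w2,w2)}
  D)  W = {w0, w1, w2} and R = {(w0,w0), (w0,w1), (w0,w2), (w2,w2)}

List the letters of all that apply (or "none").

The schema [R]φ → φ is axiom T; it is valid on a frame iff R is reflexive.
(A) R is reflexive (each world relates to itself), so the schema is valid here.
(B) R is not reflexive (not w2 R w2), so the schema fails here.
(C) R is reflexive (each world relates to itself), so the schema is valid here.
(D) R is not reflexive (not w1 R w1), so the schema fails here.

B, D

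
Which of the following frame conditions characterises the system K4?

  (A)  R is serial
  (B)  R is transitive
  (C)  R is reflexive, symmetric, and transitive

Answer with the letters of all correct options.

B

(A) this class determines D, not K4.
(B) K4 is sound and complete for exactly this class.
(C) this class determines S5, not K4.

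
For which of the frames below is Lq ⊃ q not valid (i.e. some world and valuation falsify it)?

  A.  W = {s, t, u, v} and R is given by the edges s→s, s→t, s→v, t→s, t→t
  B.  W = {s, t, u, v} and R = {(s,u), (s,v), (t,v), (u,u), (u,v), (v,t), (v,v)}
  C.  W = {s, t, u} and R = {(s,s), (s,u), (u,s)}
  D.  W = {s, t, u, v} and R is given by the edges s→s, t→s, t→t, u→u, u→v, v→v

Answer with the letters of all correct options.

The schema Lq ⊃ q is axiom T; it is valid on a frame iff R is reflexive.
(A) R is not reflexive (not u R u), so the schema fails here.
(B) R is not reflexive (not s R s), so the schema fails here.
(C) R is not reflexive (not t R t), so the schema fails here.
(D) R is reflexive (each world relates to itself), so the schema is valid here.

A, B, C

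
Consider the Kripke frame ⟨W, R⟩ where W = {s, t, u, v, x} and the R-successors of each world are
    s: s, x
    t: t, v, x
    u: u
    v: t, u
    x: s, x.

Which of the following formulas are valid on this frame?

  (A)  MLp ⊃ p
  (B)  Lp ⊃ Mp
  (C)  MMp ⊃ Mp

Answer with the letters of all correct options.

B

R is not symmetric: t R x but not x R t.
R is not transitive: t R v and v R u but not t R u.
R is serial: every world has an R-successor.
(A) MLp ⊃ p is the dual of axiom B; it is valid on a frame exactly when R is symmetric. R is not symmetric, so not valid.
(B) Lp ⊃ Mp is axiom D; it is valid on a frame exactly when R is serial. R is serial, so valid.
(C) MMp ⊃ Mp is the dual of axiom 4, which corresponds to transitivity. R is not transitive — not valid.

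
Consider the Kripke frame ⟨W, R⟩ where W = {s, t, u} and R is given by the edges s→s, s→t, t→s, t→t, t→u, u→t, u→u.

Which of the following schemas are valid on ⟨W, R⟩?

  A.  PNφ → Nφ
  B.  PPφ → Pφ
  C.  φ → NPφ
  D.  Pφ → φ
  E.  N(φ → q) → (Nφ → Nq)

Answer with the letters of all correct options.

R is symmetric: every R-edge is matched by its reverse.
R is not transitive: s R t and t R u but not s R u.
R is not euclidean: t R s and t R u but not s R u.
R is not a subset of the identity: s R t with s ≠ t.
(A) PNφ → Nφ (the dual of axiom 5) characterises the euclidean frames. R is not euclidean — not valid.
(B) PPφ → Pφ (the dual of axiom 4) characterises the transitive frames. R is not transitive — not valid.
(C) axiom B: valid iff R is symmetric. R is symmetric — valid.
(D) Pφ → φ is the converse of T; it holds exactly when R ⊆ identity. Here R ⊄ identity — not valid.
(E) N(φ → q) → (Nφ → Nq) is the K axiom; it holds on all frames — valid.

C, E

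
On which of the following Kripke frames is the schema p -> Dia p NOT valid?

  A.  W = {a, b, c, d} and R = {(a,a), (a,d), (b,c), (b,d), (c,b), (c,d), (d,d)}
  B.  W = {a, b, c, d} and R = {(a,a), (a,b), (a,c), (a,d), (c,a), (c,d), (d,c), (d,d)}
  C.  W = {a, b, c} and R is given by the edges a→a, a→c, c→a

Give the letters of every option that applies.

The schema p -> Dia p is the dual of axiom T; it is valid on a frame iff R is reflexive.
(A) R is not reflexive (not b R b), so the schema fails here.
(B) R is not reflexive (not b R b), so the schema fails here.
(C) R is not reflexive (not b R b), so the schema fails here.

A, B, C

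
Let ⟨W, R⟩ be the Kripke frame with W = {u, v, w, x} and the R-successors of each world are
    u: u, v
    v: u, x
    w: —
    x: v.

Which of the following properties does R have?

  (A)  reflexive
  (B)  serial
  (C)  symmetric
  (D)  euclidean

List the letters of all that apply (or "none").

(A) not reflexive: not v R v.
(B) not serial: w has no R-successor.
(C) symmetric: every R-edge is matched by its reverse.
(D) not euclidean: v R u and v R x but not u R x.

C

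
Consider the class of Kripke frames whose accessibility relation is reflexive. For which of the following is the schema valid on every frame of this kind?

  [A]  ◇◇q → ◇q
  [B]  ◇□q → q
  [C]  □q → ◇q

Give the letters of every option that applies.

A reflexive relation is serial.
(A) ◇◇q → ◇q is the dual of axiom 4; it is valid on a frame exactly when R is transitive. Such an R need not be transitive, so not valid.
(B) ◇□q → q (the dual of axiom B) characterises the symmetric frames. Such an R need not be symmetric — not valid.
(C) □q → ◇q (axiom D) characterises the serial frames. Every such R is serial — valid.

C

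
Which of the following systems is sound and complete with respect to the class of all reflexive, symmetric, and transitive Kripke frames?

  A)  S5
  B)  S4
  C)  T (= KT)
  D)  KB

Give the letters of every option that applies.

A

(A) S5 is determined by exactly this class.
(B) S4 is determined by the class of reflexive and transitive frames.
(C) T (= KT) is determined by the class of reflexive frames.
(D) KB is determined by the class of symmetric frames.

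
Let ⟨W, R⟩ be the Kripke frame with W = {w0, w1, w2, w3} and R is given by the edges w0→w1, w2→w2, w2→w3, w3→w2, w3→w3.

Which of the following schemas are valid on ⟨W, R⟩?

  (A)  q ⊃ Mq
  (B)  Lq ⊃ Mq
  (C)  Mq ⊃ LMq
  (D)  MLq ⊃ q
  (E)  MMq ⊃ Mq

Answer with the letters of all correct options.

E

R is not reflexive: not w0 R w0.
R is not symmetric: w0 R w1 but not w1 R w0.
R is transitive: R is closed under composition.
R is not euclidean: w0 R w1 and w0 R w1 but not w1 R w1.
R is not serial: w1 has no R-successor.
(A) q ⊃ Mq is the dual of axiom T, which corresponds to reflexivity. R is not reflexive — not valid.
(B) Lq ⊃ Mq (axiom D) characterises the serial frames. R is not serial — not valid.
(C) Mq ⊃ LMq is axiom 5; it is valid on a frame exactly when R is euclidean. R is not euclidean, so not valid.
(D) the dual of axiom B: valid iff R is symmetric. R is not symmetric — not valid.
(E) MMq ⊃ Mq (the dual of axiom 4) characterises the transitive frames. R is transitive — valid.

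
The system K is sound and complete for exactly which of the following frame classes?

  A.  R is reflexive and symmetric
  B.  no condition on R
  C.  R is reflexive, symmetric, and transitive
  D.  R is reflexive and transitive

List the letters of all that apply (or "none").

(A) this class determines B (= KTB), not K.
(B) K is sound and complete for exactly this class.
(C) this class determines S5, not K.
(D) this class determines S4, not K.

B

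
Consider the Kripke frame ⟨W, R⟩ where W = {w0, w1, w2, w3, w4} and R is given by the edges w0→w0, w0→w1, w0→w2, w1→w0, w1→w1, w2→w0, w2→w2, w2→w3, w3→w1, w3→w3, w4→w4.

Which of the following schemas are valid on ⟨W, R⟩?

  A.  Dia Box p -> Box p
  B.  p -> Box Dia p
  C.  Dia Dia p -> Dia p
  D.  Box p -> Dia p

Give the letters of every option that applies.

D

R is not symmetric: w2 R w3 but not w3 R w2.
R is not transitive: w0 R w2 and w2 R w3 but not w0 R w3.
R is not euclidean: w0 R w1 and w0 R w2 but not w1 R w2.
R is serial: every world has an R-successor.
(A) the dual of axiom 5: valid iff R is euclidean. R is not euclidean — not valid.
(B) p -> Box Dia p (axiom B) characterises the symmetric frames. R is not symmetric — not valid.
(C) the dual of axiom 4: valid iff R is transitive. R is not transitive — not valid.
(D) Box p -> Dia p is axiom D; it is valid on a frame exactly when R is serial. R is serial, so valid.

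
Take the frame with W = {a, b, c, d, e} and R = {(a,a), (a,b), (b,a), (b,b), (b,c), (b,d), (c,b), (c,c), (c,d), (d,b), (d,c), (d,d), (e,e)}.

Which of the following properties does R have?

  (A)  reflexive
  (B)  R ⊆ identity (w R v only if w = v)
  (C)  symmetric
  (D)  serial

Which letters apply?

(A) reflexive: each world relates to itself.
(B) not ⊆ identity: a R b with a ≠ b.
(C) symmetric: every R-edge is matched by its reverse.
(D) serial: every world has an R-successor.

A, C, D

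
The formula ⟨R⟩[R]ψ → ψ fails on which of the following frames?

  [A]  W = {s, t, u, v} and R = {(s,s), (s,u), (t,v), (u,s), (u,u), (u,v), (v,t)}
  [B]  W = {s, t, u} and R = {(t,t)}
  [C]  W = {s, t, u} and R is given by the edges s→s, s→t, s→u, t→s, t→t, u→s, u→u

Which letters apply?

A

The schema ⟨R⟩[R]ψ → ψ is the dual of axiom B; it is valid on a frame iff R is symmetric.
(A) R is not symmetric (u R v but not v R u), so the schema fails here.
(B) R is symmetric (every R-edge is matched by its reverse), so the schema is valid here.
(C) R is symmetric (every R-edge is matched by its reverse), so the schema is valid here.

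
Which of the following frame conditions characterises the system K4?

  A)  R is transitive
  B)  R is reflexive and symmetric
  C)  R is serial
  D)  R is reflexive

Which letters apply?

A

(A) K4 is sound and complete for exactly this class.
(B) this class determines B (= KTB), not K4.
(C) this class determines D, not K4.
(D) this class determines T (= KT), not K4.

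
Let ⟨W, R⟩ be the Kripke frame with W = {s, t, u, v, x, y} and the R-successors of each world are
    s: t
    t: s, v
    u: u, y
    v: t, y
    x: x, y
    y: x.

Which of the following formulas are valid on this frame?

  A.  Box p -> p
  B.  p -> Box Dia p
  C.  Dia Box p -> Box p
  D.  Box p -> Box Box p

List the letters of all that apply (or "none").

R is not reflexive: not s R s.
R is not symmetric: u R y but not y R u.
R is not transitive: s R t and t R s but not s R s.
R is not euclidean: t R s and t R v but not s R v.
(A) Box p -> p is axiom T; it is valid on a frame exactly when R is reflexive. R is not reflexive, so not valid.
(B) p -> Box Dia p is axiom B; it is valid on a frame exactly when R is symmetric. R is not symmetric, so not valid.
(C) Dia Box p -> Box p is the dual of axiom 5; it is valid on a frame exactly when R is euclidean. R is not euclidean, so not valid.
(D) Box p -> Box Box p (axiom 4) characterises the transitive frames. R is not transitive — not valid.

none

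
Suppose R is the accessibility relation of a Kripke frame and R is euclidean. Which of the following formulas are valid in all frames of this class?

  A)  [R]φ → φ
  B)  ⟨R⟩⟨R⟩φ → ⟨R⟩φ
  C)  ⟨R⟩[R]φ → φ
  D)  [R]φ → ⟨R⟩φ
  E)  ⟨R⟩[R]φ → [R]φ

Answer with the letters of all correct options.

(A) axiom T: valid iff R is reflexive. Such an R need not be reflexive — not valid.
(B) ⟨R⟩⟨R⟩φ → ⟨R⟩φ is the dual of axiom 4; it is valid on a frame exactly when R is transitive. Such an R need not be transitive, so not valid.
(C) ⟨R⟩[R]φ → φ (the dual of axiom B) characterises the symmetric frames. Such an R need not be symmetric — not valid.
(D) axiom D: valid iff R is serial. Such an R need not be serial — not valid.
(E) ⟨R⟩[R]φ → [R]φ is the dual of axiom 5; it is valid on a frame exactly when R is euclidean. Every such R is euclidean, so valid.

E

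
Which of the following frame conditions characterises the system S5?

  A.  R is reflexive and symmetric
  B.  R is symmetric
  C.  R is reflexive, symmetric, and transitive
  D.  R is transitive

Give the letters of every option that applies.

(A) this class determines B (= KTB), not S5.
(B) this class determines KB, not S5.
(C) S5 is sound and complete for exactly this class.
(D) this class determines K4, not S5.

C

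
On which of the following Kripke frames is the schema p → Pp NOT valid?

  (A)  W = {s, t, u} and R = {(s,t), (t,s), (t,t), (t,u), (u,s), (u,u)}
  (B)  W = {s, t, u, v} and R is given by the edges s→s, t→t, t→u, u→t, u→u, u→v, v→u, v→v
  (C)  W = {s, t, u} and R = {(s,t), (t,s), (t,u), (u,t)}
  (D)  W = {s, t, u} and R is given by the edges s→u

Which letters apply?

The schema p → Pp is the dual of axiom T; it is valid on a frame iff R is reflexive.
(A) R is not reflexive (not s R s), so the schema fails here.
(B) R is reflexive (each world relates to itself), so the schema is valid here.
(C) R is not reflexive (not s R s), so the schema fails here.
(D) R is not reflexive (not s R s), so the schema fails here.

A, C, D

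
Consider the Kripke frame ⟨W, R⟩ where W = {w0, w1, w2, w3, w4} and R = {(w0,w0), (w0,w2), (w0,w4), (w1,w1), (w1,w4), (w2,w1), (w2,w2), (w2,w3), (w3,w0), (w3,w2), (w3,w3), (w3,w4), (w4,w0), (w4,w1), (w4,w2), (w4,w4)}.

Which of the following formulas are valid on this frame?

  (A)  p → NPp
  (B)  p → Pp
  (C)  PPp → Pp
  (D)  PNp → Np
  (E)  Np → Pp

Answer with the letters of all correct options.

B, E

R is reflexive: each world relates to itself.
R is not symmetric: w0 R w2 but not w2 R w0.
R is not transitive: w0 R w2 and w2 R w1 but not w0 R w1.
R is not euclidean: w0 R w2 and w0 R w0 but not w2 R w0.
R is serial: every world has an R-successor.
(A) p → NPp is axiom B, which corresponds to symmetry. R is not symmetric — not valid.
(B) p → Pp is the dual of axiom T; it is valid on a frame exactly when R is reflexive. R is reflexive, so valid.
(C) PPp → Pp is the dual of axiom 4; it is valid on a frame exactly when R is transitive. R is not transitive, so not valid.
(D) PNp → Np (the dual of axiom 5) characterises the euclidean frames. R is not euclidean — not valid.
(E) Np → Pp (axiom D) characterises the serial frames. R is serial — valid.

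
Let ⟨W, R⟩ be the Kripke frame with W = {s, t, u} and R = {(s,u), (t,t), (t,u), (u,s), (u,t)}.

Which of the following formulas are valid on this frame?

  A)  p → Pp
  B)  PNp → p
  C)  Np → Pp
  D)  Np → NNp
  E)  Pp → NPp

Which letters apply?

R is not reflexive: not s R s.
R is symmetric: every R-edge is matched by its reverse.
R is not transitive: s R u and u R s but not s R s.
R is not euclidean: u R s and u R t but not s R t.
R is serial: every world has an R-successor.
(A) p → Pp (the dual of axiom T) characterises the reflexive frames. R is not reflexive — not valid.
(B) the dual of axiom B: valid iff R is symmetric. R is symmetric — valid.
(C) axiom D: valid iff R is serial. R is serial — valid.
(D) axiom 4: valid iff R is transitive. R is not transitive — not valid.
(E) Pp → NPp (axiom 5) characterises the euclidean frames. R is not euclidean — not valid.

B, C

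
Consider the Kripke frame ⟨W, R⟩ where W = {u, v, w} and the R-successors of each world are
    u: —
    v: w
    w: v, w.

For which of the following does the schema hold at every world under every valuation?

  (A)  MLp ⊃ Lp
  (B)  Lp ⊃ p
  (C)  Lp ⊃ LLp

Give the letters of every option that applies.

R is not reflexive: not u R u.
R is not transitive: v R w and w R v but not v R v.
R is not euclidean: w R v and w R v but not v R v.
(A) the dual of axiom 5: valid iff R is euclidean. R is not euclidean — not valid.
(B) Lp ⊃ p (axiom T) characterises the reflexive frames. R is not reflexive — not valid.
(C) Lp ⊃ LLp (axiom 4) characterises the transitive frames. R is not transitive — not valid.

none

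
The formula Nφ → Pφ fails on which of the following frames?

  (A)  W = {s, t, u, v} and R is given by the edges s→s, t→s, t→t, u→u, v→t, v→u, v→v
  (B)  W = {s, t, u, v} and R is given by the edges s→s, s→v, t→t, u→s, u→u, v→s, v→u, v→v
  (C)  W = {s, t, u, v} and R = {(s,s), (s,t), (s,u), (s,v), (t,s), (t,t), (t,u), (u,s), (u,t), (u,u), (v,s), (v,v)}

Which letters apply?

none

The schema Nφ → Pφ is axiom D; it is valid on a frame iff R is serial.
(A) R is serial (every world has an R-successor), so the schema is valid here.
(B) R is serial (every world has an R-successor), so the schema is valid here.
(C) R is serial (every world has an R-successor), so the schema is valid here.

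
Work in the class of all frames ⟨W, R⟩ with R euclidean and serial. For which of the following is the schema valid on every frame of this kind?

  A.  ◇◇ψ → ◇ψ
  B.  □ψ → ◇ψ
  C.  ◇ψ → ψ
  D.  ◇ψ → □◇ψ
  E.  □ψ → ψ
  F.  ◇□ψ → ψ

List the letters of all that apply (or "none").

B, D

(A) ◇◇ψ → ◇ψ is the dual of axiom 4, which corresponds to transitivity. Such an R need not be transitive — not valid.
(B) □ψ → ◇ψ (axiom D) characterises the serial frames. Every such R is serial — valid.
(C) ◇ψ → ψ (the converse of T) corresponds to R being a subset of the identity. Such an R need not be a subset of the identity, so not valid.
(D) ◇ψ → □◇ψ (axiom 5) characterises the euclidean frames. Every such R is euclidean — valid.
(E) □ψ → ψ is axiom T; it is valid on a frame exactly when R is reflexive. Such an R need not be reflexive, so not valid.
(F) ◇□ψ → ψ (the dual of axiom B) characterises the symmetric frames. Such an R need not be symmetric — not valid.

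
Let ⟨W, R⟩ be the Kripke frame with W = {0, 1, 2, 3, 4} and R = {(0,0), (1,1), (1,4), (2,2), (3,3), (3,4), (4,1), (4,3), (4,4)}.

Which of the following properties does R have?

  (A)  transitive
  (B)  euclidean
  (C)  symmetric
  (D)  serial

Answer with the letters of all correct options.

C, D

(A) not transitive: 1 R 4 and 4 R 3 but not 1 R 3.
(B) not euclidean: 4 R 1 and 4 R 3 but not 1 R 3.
(C) symmetric: every R-edge is matched by its reverse.
(D) serial: every world has an R-successor.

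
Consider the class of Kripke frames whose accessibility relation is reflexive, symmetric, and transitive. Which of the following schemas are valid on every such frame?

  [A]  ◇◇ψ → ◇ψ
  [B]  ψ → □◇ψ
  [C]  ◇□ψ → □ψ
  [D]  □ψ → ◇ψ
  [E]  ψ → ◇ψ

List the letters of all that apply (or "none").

A relation that is reflexive, symmetric, and transitive is also euclidean and serial.
(A) ◇◇ψ → ◇ψ is the dual of axiom 4; it is valid on a frame exactly when R is transitive. Every such R is transitive, so valid.
(B) axiom B: valid iff R is symmetric. Every such R is symmetric — valid.
(C) ◇□ψ → □ψ is the dual of axiom 5, which corresponds to the euclidean property. Every such R is euclidean — valid.
(D) □ψ → ◇ψ is axiom D, which corresponds to seriality. Every such R is serial — valid.
(E) ψ → ◇ψ is the dual of axiom T; it is valid on a frame exactly when R is reflexive. Every such R is reflexive, so valid.

A, B, C, D, E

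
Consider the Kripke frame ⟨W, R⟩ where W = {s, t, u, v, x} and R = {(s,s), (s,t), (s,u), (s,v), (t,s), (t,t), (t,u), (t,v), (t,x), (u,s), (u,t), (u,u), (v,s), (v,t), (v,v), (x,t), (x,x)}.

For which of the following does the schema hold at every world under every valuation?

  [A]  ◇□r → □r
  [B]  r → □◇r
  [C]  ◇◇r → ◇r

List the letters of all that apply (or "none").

B

R is symmetric: every R-edge is matched by its reverse.
R is not transitive: s R t and t R x but not s R x.
R is not euclidean: s R u and s R v but not u R v.
(A) ◇□r → □r is the dual of axiom 5; it is valid on a frame exactly when R is euclidean. R is not euclidean, so not valid.
(B) axiom B: valid iff R is symmetric. R is symmetric — valid.
(C) ◇◇r → ◇r is the dual of axiom 4, which corresponds to transitivity. R is not transitive — not valid.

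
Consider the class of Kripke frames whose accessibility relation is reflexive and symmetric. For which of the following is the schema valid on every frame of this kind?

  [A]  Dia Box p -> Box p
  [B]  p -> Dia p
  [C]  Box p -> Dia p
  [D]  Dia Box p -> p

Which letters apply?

Reflexive relations are serial.
(A) Dia Box p -> Box p is the dual of axiom 5, which corresponds to the euclidean property. Such an R need not be euclidean — not valid.
(B) p -> Dia p (the dual of axiom T) characterises the reflexive frames. Every such R is reflexive — valid.
(C) Box p -> Dia p (axiom D) characterises the serial frames. Every such R is serial — valid.
(D) Dia Box p -> p is the dual of axiom B, which corresponds to symmetry. Every such R is symmetric — valid.

B, C, D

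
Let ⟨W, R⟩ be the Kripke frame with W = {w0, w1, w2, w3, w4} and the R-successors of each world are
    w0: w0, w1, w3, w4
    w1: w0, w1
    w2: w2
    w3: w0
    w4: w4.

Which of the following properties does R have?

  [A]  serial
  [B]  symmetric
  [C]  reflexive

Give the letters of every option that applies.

(A) serial: every world has an R-successor.
(B) not symmetric: w0 R w4 but not w4 R w0.
(C) not reflexive: not w3 R w3.

A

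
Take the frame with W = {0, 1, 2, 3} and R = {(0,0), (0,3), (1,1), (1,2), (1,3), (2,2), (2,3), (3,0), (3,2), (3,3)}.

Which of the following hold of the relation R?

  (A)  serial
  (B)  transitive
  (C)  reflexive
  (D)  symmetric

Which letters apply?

(A) serial: every world has an R-successor.
(B) not transitive: 0 R 3 and 3 R 2 but not 0 R 2.
(C) reflexive: each world relates to itself.
(D) not symmetric: 1 R 2 but not 2 R 1.

A, C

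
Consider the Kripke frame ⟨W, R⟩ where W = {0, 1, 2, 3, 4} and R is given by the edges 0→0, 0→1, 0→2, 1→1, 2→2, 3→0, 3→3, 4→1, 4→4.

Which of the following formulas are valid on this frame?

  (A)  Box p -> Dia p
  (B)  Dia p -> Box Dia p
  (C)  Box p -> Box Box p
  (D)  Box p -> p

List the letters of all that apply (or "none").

R is reflexive: each world relates to itself.
R is not transitive: 3 R 0 and 0 R 1 but not 3 R 1.
R is not euclidean: 0 R 1 and 0 R 0 but not 1 R 0.
R is serial: every world has an R-successor.
(A) Box p -> Dia p is axiom D; it is valid on a frame exactly when R is serial. R is serial, so valid.
(B) Dia p -> Box Dia p is axiom 5, which corresponds to the euclidean property. R is not euclidean — not valid.
(C) Box p -> Box Box p is axiom 4, which corresponds to transitivity. R is not transitive — not valid.
(D) Box p -> p is axiom T, which corresponds to reflexivity. R is reflexive — valid.

A, D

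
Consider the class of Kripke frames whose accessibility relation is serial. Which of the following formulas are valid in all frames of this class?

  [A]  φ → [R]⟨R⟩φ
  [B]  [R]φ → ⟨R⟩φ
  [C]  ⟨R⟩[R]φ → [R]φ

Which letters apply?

(A) φ → [R]⟨R⟩φ is axiom B, which corresponds to symmetry. Such an R need not be symmetric — not valid.
(B) [R]φ → ⟨R⟩φ is axiom D; it is valid on a frame exactly when R is serial. Every such R is serial, so valid.
(C) ⟨R⟩[R]φ → [R]φ (the dual of axiom 5) characterises the euclidean frames. Such an R need not be euclidean — not valid.

B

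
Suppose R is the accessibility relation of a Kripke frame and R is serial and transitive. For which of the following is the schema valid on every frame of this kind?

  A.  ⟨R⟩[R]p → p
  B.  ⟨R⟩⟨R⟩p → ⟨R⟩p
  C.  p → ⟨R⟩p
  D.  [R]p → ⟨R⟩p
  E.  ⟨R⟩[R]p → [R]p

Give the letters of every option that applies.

B, D

(A) ⟨R⟩[R]p → p (the dual of axiom B) characterises the symmetric frames. Such an R need not be symmetric — not valid.
(B) ⟨R⟩⟨R⟩p → ⟨R⟩p is the dual of axiom 4; it is valid on a frame exactly when R is transitive. Every such R is transitive, so valid.
(C) the dual of axiom T: valid iff R is reflexive. Such an R need not be reflexive — not valid.
(D) [R]p → ⟨R⟩p (axiom D) characterises the serial frames. Every such R is serial — valid.
(E) ⟨R⟩[R]p → [R]p (the dual of axiom 5) characterises the euclidean frames. Such an R need not be euclidean — not valid.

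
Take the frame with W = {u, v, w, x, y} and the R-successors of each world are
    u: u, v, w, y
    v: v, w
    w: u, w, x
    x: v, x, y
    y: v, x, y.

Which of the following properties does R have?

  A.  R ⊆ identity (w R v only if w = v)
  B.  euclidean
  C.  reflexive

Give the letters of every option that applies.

C

(A) not ⊆ identity: u R v with u ≠ v.
(B) not euclidean: u R v and u R u but not v R u.
(C) reflexive: each world relates to itself.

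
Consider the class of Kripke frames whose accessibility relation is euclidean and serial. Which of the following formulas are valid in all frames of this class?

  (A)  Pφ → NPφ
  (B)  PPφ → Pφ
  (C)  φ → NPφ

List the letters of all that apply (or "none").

(A) Pφ → NPφ is axiom 5; it is valid on a frame exactly when R is euclidean. Every such R is euclidean, so valid.
(B) PPφ → Pφ is the dual of axiom 4; it is valid on a frame exactly when R is transitive. Such an R need not be transitive, so not valid.
(C) axiom B: valid iff R is symmetric. Such an R need not be symmetric — not valid.

A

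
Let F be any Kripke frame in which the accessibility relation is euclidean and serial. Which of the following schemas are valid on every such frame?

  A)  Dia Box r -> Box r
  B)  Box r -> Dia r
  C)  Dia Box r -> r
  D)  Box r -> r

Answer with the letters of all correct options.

(A) Dia Box r -> Box r is the dual of axiom 5, which corresponds to the euclidean property. Every such R is euclidean — valid.
(B) axiom D: valid iff R is serial. Every such R is serial — valid.
(C) the dual of axiom B: valid iff R is symmetric. Such an R need not be symmetric — not valid.
(D) Box r -> r (axiom T) characterises the reflexive frames. Such an R need not be reflexive — not valid.

A, B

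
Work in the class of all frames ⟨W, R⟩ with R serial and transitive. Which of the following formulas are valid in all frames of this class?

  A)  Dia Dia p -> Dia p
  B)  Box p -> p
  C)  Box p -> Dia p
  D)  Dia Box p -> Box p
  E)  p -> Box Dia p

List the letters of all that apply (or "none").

(A) the dual of axiom 4: valid iff R is transitive. Every such R is transitive — valid.
(B) Box p -> p is axiom T, which corresponds to reflexivity. Such an R need not be reflexive — not valid.
(C) axiom D: valid iff R is serial. Every such R is serial — valid.
(D) Dia Box p -> Box p (the dual of axiom 5) characterises the euclidean frames. Such an R need not be euclidean — not valid.
(E) axiom B: valid iff R is symmetric. Such an R need not be symmetric — not valid.

A, C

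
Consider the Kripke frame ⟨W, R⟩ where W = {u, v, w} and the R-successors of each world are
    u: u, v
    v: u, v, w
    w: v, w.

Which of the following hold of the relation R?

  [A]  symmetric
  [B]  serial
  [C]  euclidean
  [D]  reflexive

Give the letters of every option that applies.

(A) symmetric: every R-edge is matched by its reverse.
(B) serial: every world has an R-successor.
(C) not euclidean: v R u and v R w but not u R w.
(D) reflexive: each world relates to itself.

A, B, D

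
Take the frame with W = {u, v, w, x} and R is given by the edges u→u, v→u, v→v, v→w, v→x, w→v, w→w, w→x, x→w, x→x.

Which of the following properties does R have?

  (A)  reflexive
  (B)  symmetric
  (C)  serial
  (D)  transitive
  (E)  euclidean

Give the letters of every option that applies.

(A) reflexive: each world relates to itself.
(B) not symmetric: v R u but not u R v.
(C) serial: every world has an R-successor.
(D) not transitive: w R v and v R u but not w R u.
(E) not euclidean: v R u and v R v but not u R v.

A, C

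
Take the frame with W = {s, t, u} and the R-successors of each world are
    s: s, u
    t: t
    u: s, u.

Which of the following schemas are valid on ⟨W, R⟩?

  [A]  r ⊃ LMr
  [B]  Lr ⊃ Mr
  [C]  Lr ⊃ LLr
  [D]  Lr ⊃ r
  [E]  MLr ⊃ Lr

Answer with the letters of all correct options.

R is reflexive: each world relates to itself.
R is symmetric: every R-edge is matched by its reverse.
R is transitive: R is closed under composition.
R is euclidean: any two R-successors of the same world are R-related.
R is serial: every world has an R-successor.
(A) axiom B: valid iff R is symmetric. R is symmetric — valid.
(B) Lr ⊃ Mr is axiom D, which corresponds to seriality. R is serial — valid.
(C) Lr ⊃ LLr (axiom 4) characterises the transitive frames. R is transitive — valid.
(D) Lr ⊃ r is axiom T; it is valid on a frame exactly when R is reflexive. R is reflexive, so valid.
(E) the dual of axiom 5: valid iff R is euclidean. R is euclidean — valid.

A, B, C, D, E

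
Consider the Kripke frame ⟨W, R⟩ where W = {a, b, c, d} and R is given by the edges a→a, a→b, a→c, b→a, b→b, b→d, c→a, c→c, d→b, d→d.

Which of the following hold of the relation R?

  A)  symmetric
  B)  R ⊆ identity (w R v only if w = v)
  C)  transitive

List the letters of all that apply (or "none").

(A) symmetric: every R-edge is matched by its reverse.
(B) not ⊆ identity: a R b with a ≠ b.
(C) not transitive: a R b and b R d but not a R d.

A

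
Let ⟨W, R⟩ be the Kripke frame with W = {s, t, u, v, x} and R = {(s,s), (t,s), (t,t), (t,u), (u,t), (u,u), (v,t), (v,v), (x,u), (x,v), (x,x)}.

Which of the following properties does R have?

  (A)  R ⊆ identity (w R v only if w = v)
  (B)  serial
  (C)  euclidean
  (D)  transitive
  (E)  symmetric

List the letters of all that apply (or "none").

(A) not ⊆ identity: t R s with t ≠ s.
(B) serial: every world has an R-successor.
(C) not euclidean: t R s and t R t but not s R t.
(D) not transitive: u R t and t R s but not u R s.
(E) not symmetric: t R s but not s R t.

B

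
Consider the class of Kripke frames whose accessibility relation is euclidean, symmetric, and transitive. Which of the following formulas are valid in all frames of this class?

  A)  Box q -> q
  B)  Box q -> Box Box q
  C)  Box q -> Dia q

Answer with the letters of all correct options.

(A) Box q -> q (axiom T) characterises the reflexive frames. Such an R need not be reflexive — not valid.
(B) axiom 4: valid iff R is transitive. Every such R is transitive — valid.
(C) axiom D: valid iff R is serial. Such an R need not be serial — not valid.

B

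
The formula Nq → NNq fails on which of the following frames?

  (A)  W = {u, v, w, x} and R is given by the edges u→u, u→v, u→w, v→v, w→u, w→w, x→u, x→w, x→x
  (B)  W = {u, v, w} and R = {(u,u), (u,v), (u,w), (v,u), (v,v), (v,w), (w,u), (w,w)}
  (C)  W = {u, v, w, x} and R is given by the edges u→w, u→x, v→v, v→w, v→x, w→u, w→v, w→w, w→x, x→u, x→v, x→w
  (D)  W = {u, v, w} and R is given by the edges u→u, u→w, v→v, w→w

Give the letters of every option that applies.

A, B, C

The schema Nq → NNq is axiom 4; it is valid on a frame iff R is transitive.
(A) R is not transitive (w R u and u R v but not w R v), so the schema fails here.
(B) R is not transitive (w R u and u R v but not w R v), so the schema fails here.
(C) R is not transitive (u R w and w R u but not u R u), so the schema fails here.
(D) R is transitive (R is closed under composition), so the schema is valid here.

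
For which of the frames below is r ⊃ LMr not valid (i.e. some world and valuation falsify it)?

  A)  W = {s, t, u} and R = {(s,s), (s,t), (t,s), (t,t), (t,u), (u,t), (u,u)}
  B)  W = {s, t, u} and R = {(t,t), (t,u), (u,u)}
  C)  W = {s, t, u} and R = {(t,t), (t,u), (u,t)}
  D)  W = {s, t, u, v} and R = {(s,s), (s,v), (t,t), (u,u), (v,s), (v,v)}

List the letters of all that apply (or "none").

B

The schema r ⊃ LMr is axiom B; it is valid on a frame iff R is symmetric.
(A) R is symmetric (every R-edge is matched by its reverse), so the schema is valid here.
(B) R is not symmetric (t R u but not u R t), so the schema fails here.
(C) R is symmetric (every R-edge is matched by its reverse), so the schema is valid here.
(D) R is symmetric (every R-edge is matched by its reverse), so the schema is valid here.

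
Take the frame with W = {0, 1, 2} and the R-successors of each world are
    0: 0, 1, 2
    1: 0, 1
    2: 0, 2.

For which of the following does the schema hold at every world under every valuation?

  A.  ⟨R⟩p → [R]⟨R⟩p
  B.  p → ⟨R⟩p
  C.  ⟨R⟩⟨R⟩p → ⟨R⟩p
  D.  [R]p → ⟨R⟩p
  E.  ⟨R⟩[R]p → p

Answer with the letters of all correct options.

B, D, E

R is reflexive: each world relates to itself.
R is symmetric: every R-edge is matched by its reverse.
R is not transitive: 1 R 0 and 0 R 2 but not 1 R 2.
R is not euclidean: 0 R 1 and 0 R 2 but not 1 R 2.
R is serial: every world has an R-successor.
(A) ⟨R⟩p → [R]⟨R⟩p is axiom 5, which corresponds to the euclidean property. R is not euclidean — not valid.
(B) p → ⟨R⟩p is the dual of axiom T; it is valid on a frame exactly when R is reflexive. R is reflexive, so valid.
(C) ⟨R⟩⟨R⟩p → ⟨R⟩p is the dual of axiom 4, which corresponds to transitivity. R is not transitive — not valid.
(D) [R]p → ⟨R⟩p is axiom D; it is valid on a frame exactly when R is serial. R is serial, so valid.
(E) ⟨R⟩[R]p → p (the dual of axiom B) characterises the symmetric frames. R is symmetric — valid.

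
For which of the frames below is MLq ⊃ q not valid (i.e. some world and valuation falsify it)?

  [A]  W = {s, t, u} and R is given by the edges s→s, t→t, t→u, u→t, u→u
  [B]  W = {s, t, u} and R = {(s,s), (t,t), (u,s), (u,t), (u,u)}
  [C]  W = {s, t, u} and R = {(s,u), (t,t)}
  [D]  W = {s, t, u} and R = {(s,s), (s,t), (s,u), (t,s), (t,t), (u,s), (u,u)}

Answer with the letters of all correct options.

The schema MLq ⊃ q is the dual of axiom B; it is valid on a frame iff R is symmetric.
(A) R is symmetric (every R-edge is matched by its reverse), so the schema is valid here.
(B) R is not symmetric (u R s but not s R u), so the schema fails here.
(C) R is not symmetric (s R u but not u R s), so the schema fails here.
(D) R is symmetric (every R-edge is matched by its reverse), so the schema is valid here.

B, C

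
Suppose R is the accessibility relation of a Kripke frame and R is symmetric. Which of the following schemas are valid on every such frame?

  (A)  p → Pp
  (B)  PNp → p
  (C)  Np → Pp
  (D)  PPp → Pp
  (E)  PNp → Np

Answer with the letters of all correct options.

B

(A) the dual of axiom T: valid iff R is reflexive. Such an R need not be reflexive — not valid.
(B) PNp → p is the dual of axiom B, which corresponds to symmetry. Every such R is symmetric — valid.
(C) Np → Pp (axiom D) characterises the serial frames. Such an R need not be serial — not valid.
(D) PPp → Pp is the dual of axiom 4, which corresponds to transitivity. Such an R need not be transitive — not valid.
(E) PNp → Np is the dual of axiom 5, which corresponds to the euclidean property. Such an R need not be euclidean — not valid.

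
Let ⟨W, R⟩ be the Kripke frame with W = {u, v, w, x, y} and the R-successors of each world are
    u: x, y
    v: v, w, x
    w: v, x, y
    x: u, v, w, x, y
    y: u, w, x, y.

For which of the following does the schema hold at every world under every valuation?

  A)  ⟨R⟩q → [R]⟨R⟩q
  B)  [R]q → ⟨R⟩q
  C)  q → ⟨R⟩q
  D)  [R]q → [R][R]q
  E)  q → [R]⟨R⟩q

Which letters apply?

R is not reflexive: not u R u.
R is symmetric: every R-edge is matched by its reverse.
R is not transitive: u R x and x R u but not u R u.
R is not euclidean: w R v and w R y but not v R y.
R is serial: every world has an R-successor.
(A) ⟨R⟩q → [R]⟨R⟩q is axiom 5; it is valid on a frame exactly when R is euclidean. R is not euclidean, so not valid.
(B) [R]q → ⟨R⟩q is axiom D, which corresponds to seriality. R is serial — valid.
(C) q → ⟨R⟩q is the dual of axiom T, which corresponds to reflexivity. R is not reflexive — not valid.
(D) axiom 4: valid iff R is transitive. R is not transitive — not valid.
(E) q → [R]⟨R⟩q is axiom B; it is valid on a frame exactly when R is symmetric. R is symmetric, so valid.

B, E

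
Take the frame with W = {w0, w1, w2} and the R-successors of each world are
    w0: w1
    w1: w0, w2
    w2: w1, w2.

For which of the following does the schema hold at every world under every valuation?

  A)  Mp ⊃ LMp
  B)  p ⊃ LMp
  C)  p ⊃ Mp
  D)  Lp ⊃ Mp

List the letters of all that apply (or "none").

B, D

R is not reflexive: not w0 R w0.
R is symmetric: every R-edge is matched by its reverse.
R is not euclidean: w1 R w0 and w1 R w2 but not w0 R w2.
R is serial: every world has an R-successor.
(A) Mp ⊃ LMp (axiom 5) characterises the euclidean frames. R is not euclidean — not valid.
(B) axiom B: valid iff R is symmetric. R is symmetric — valid.
(C) p ⊃ Mp is the dual of axiom T; it is valid on a frame exactly when R is reflexive. R is not reflexive, so not valid.
(D) axiom D: valid iff R is serial. R is serial — valid.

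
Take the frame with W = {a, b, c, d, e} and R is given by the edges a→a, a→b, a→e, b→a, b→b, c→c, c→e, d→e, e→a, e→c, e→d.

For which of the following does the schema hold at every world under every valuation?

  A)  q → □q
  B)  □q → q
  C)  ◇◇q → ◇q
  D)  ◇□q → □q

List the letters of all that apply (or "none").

none

R is not reflexive: not d R d.
R is not transitive: a R e and e R c but not a R c.
R is not euclidean: a R b and a R e but not b R e.
R is not a subset of the identity: a R b with a ≠ b.
(A) q → □q is equivalent to ◇p→p; it holds exactly when R ⊆ identity. Here R ⊄ identity — not valid.
(B) □q → q is axiom T; it is valid on a frame exactly when R is reflexive. R is not reflexive, so not valid.
(C) ◇◇q → ◇q is the dual of axiom 4, which corresponds to transitivity. R is not transitive — not valid.
(D) the dual of axiom 5: valid iff R is euclidean. R is not euclidean — not valid.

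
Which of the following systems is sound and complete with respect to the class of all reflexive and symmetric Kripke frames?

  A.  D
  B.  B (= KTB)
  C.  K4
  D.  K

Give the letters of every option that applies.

(A) D is determined by the class of serial frames.
(B) B (= KTB) is determined by exactly this class.
(C) K4 is determined by the class of transitive frames.
(D) K is determined by the class of arbitrary frames.

B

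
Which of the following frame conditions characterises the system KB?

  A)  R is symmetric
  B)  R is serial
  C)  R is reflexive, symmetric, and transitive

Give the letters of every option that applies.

A

(A) KB is sound and complete for exactly this class.
(B) this class determines D, not KB.
(C) this class determines S5, not KB.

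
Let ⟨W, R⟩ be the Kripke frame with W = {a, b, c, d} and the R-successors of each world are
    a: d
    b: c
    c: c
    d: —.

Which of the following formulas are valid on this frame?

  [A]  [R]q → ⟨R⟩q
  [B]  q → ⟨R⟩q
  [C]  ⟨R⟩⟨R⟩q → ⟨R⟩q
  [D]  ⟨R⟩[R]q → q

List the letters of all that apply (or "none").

R is not reflexive: not a R a.
R is not symmetric: a R d but not d R a.
R is transitive: R is closed under composition.
R is not serial: d has no R-successor.
(A) axiom D: valid iff R is serial. R is not serial — not valid.
(B) the dual of axiom T: valid iff R is reflexive. R is not reflexive — not valid.
(C) ⟨R⟩⟨R⟩q → ⟨R⟩q is the dual of axiom 4; it is valid on a frame exactly when R is transitive. R is transitive, so valid.
(D) ⟨R⟩[R]q → q (the dual of axiom B) characterises the symmetric frames. R is not symmetric — not valid.

C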